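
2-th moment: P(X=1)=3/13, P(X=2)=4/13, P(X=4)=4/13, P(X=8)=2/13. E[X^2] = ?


E[X^2] = sum(x^2 * P(x))
= 1*3/13 + 4*4/13 + 16*4/13 + 64*2/13
= 211/13

211/13


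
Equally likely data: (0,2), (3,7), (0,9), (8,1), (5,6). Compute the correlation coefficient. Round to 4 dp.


Cov(X,Y) = -4.2000, Var(X) = 9.3600, Var(Y) = 9.2000
rho = Cov/(sqrt(VarX)*sqrt(VarY)) = -0.4526

-0.4526


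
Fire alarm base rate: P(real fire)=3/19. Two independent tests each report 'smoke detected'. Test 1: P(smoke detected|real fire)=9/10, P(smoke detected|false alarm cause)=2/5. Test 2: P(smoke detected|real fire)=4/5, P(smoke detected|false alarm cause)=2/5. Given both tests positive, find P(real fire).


After test 1: P(+) = 9/10*3/19 + 2/5*16/19 = 91/190
P(B|+) = (27/190)/(91/190) = 27/91
After test 2 (use post1 as new prior): P(+) = 4/5*27/91 + 2/5*64/91 = 236/455
P(B|+,+) = (108/455)/(236/455) = 27/59

27/59


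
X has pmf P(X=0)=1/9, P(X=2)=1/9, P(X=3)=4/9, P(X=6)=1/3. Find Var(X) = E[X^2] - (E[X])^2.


E[X] = 32/9, E[X^2] = 148/9
Var(X) = E[X^2] - (E[X])^2 = 148/9 - (32/9)^2 = 308/81

308/81


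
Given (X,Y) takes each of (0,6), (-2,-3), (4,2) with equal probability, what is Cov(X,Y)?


E[X]=2/3, E[Y]=5/3, E[XY]=14/3
Cov(X,Y) = E[XY] - E[X]E[Y] = 14/3 - 2/3*5/3 = 32/9

32/9


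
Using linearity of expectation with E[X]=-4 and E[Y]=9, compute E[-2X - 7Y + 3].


E[-2X - 7Y + 3] = -2*E[X] - 7*E[Y] + 3
= (-2)*(-4) + (-7)*(9) + (3)
= 8 - 63 + 3 = -52

-52


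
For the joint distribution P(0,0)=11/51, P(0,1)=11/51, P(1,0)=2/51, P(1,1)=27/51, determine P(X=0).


P(X=0) = P(0,0)+P(0,1) = 11/51 + 11/51 = 22/51

22/51


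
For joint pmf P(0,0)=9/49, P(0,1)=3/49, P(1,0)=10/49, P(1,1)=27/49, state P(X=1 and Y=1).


Read from table: P(X=1, Y=1) = 27/49

27/49


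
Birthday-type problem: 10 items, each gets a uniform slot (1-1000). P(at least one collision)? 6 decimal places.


P(all different) = prod((1000-i)/1000 for i=0..9) = 0.955861
P(at least one match) = 1 - 0.955861 = 0.044139

0.044139


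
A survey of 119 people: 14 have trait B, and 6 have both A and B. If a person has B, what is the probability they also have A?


P(A|B) = P(A∩B)/P(B) = (6/119)/(14/119) = 6/14 = 3/7

3/7


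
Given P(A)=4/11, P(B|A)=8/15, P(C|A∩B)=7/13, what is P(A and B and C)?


P(A∩B∩C) = P(A) * P(B|A) * P(C|A∩B)
= 4/11 * 8/15 * 7/13
= 32/165 * 7/13 = 224/2145

224/2145


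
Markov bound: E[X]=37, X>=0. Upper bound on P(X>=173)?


Markov: P(X >= a) <= E[X]/a
P(X >= 173) <= 37/173

37/173


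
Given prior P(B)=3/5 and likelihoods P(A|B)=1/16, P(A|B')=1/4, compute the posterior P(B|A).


P(A) = P(A|B)P(B) + P(A|B')P(B') = 1/16*3/5 + 1/4*2/5 = 11/80
P(B|A) = P(A|B)P(B)/P(A) = (3/80)/(11/80) = 3/11

3/11


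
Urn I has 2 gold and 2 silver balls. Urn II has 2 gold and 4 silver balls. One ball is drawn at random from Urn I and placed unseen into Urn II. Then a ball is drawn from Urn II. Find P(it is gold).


P(transfer gold) = 2/4 = 1/2; P(transfer silver) = 1/2
If gold transferred: Urn II has 3 gold of 7, so P(gold|gold moved) = 3/7
If silver transferred: Urn II has 2 gold of 7, so P(gold|silver moved) = 2/7
By total probability: P(gold) = 1/2*3/7 + 1/2*2/7 = 5/14

5/14


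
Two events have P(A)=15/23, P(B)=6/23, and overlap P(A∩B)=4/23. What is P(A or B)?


P(A∪B) = P(A) + P(B) - P(A∩B)
= 15/23 + 6/23 - 4/23 = 17/23

17/23


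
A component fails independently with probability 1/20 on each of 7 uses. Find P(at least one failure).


P(at least one) = 1 - P(none)
P(none) = (1 - 1/20)^7 = (19/20)^7 = 893871739/1280000000
P(at least one) = 1 - 893871739/1280000000 = 386128261/1280000000

386128261/1280000000


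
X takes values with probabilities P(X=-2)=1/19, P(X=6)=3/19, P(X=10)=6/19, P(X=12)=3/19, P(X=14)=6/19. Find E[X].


E[X] = sum(x * P(x))
= -2*1/19 + 6*3/19 + 10*6/19 + 12*3/19 + 14*6/19
= 196/19

196/19


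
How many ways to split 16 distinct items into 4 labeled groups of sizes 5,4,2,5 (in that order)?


16! = 20922789888000
Denominator: 5!=120 * 4!=24 * 2!=2 * 5!=120
Coefficient = 20922789888000 / 691200 = 30270240

30270240


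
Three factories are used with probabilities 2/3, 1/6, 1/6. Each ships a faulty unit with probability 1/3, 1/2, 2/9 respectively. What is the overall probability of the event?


P(A) = P(A|B1)P(B1) + P(A|B2)P(B2) + P(A|B3)P(B3)
= 1/3*2/3 + 1/2*1/6 + 2/9*1/6
= 2/9 + 1/12 + 1/27 = 37/108

37/108


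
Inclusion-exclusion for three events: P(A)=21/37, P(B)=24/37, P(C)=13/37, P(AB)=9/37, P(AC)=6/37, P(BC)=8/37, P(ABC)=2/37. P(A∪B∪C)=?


P(A∪B∪C) = P(A)+P(B)+P(C) - P(AB)-P(AC)-P(BC) + P(ABC)
= 21/37+24/37+13/37 - 9/37-6/37-8/37 + 2/37
= 1

1


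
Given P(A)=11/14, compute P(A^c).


P(A') = 1 - P(A) = 1 - 11/14 = 3/14

3/14


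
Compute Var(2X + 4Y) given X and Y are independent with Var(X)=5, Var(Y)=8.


Independence => Cov(X,Y)=0
Var(2X + 4Y) = 2^2*Var(X) + 4^2*Var(Y)
= 4*5 + 16*8 = 148

148


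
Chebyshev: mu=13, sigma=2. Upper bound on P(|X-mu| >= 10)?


k = 10/2 = 5
Chebyshev: P(|X-mu| >= k*sigma) <= 1/k^2 = 1/5^2 = 1/25

1/25


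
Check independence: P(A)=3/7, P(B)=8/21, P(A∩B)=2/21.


P(A)*P(B) = 3/7*8/21 = 8/49
P(A∩B) = 2/21 != 8/49, so not independent

No, A and B are not independent


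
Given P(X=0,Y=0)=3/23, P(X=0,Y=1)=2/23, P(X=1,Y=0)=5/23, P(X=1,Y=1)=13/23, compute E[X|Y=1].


P(Y=1) = 15/23
E[X|Y=1] = (0*2 + 1*13)/15 = 13/15

13/15


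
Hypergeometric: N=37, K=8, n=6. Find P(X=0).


P(X=0) = C(8,0)*C(29,6) / C(37,6)
= 1*475020 / 2324784
= 475020/2324784 = 5655/27676

5655/27676


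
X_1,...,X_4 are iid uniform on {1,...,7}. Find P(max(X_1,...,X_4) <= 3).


P(max <= 3) = P(all X_i <= 3) = (P(X_1 <= 3))^4
= (3/7)^4 = 81/2401

81/2401


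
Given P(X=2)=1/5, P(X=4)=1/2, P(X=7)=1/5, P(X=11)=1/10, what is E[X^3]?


E[X^3] = sum(g(x)*P(x))
= 8*1/5 + 64*1/2 + 343*1/5 + 1331*1/10
= 2353/10

2353/10


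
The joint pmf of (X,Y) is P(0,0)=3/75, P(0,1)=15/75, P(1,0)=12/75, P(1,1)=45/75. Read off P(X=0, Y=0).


Read from table: P(X=0, Y=0) = 3/75 = 1/25

1/25


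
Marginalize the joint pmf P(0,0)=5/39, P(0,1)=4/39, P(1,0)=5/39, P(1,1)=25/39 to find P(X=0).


P(X=0) = P(0,0)+P(0,1) = 5/39 + 4/39 = 9/39 = 3/13

3/13


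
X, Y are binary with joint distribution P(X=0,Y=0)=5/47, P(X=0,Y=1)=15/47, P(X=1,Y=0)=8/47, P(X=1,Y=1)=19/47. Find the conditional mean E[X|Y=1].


P(Y=1) = 34/47
E[X|Y=1] = (0*15 + 1*19)/34 = 19/34

19/34


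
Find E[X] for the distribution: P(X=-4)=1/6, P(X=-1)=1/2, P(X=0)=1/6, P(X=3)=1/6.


E[X] = sum(x * P(x))
= -4*1/6 - 1*1/2 + 0*1/6 + 3*1/6
= -2/3

-2/3


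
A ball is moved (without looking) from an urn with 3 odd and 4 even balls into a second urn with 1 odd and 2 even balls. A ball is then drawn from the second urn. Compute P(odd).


P(transfer odd) = 3/7; P(transfer even) = 4/7
If odd transferred: Urn II has 2 odd of 4, so P(odd|odd moved) = 1/2
If even transferred: Urn II has 1 odd of 4, so P(odd|even moved) = 1/4
By total probability: P(odd) = 3/7*1/2 + 4/7*1/4 = 5/14

5/14


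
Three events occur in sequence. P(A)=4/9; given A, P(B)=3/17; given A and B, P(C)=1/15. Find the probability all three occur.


P(A∩B∩C) = P(A) * P(B|A) * P(C|A∩B)
= 4/9 * 3/17 * 1/15
= 4/51 * 1/15 = 4/765

4/765


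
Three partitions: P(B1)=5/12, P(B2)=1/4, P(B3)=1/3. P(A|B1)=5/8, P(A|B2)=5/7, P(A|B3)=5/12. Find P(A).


P(A) = P(A|B1)P(B1) + P(A|B2)P(B2) + P(A|B3)P(B3)
= 5/8*5/12 + 5/7*1/4 + 5/12*1/3
= 25/96 + 5/28 + 5/36 = 1165/2016

1165/2016


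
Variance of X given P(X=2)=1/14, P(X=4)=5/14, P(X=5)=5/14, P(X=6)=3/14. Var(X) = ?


E[X] = 65/14, E[X^2] = 317/14
Var(X) = E[X^2] - (E[X])^2 = 317/14 - (65/14)^2 = 213/196

213/196


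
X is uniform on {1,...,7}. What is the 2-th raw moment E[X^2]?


E[X^2] = (1/7) * sum(x^2 for x=1..7)
= 140/7 = 20

20


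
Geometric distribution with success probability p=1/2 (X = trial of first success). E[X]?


For geometric (trials until first success), E[X] = 1/p = 1/(1/2) = 2

2


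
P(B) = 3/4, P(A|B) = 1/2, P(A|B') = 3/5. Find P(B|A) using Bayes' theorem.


P(A) = P(A|B)P(B) + P(A|B')P(B') = 1/2*3/4 + 3/5*1/4 = 21/40
P(B|A) = P(A|B)P(B)/P(A) = (3/8)/(21/40) = 5/7

5/7


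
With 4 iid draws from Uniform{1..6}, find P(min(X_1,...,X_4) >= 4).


P(min >= 4) = P(all X_i >= 4) = (P(X_1 >= 4))^4
= (3/6)^4 = (1/2)^4 = 1/16

1/16


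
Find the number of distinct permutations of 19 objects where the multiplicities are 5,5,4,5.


19! = 121645100408832000
Denominator: 5!=120 * 5!=120 * 4!=24 * 5!=120
Coefficient = 121645100408832000 / 41472000 = 2933186256

2933186256


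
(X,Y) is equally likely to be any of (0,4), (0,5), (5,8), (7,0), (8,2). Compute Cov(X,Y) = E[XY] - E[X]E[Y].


E[X]=4, E[Y]=19/5, E[XY]=56/5
Cov(X,Y) = E[XY] - E[X]E[Y] = 56/5 - 4*19/5 = -4

-4


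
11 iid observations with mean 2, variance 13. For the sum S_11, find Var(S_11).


By independence, Var(S_n) = n*Var(X_1) = 11*13 = 143

143


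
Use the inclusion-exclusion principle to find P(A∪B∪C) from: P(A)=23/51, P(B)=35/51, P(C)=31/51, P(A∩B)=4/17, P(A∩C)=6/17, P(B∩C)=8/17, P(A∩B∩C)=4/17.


P(A∪B∪C) = P(A)+P(B)+P(C) - P(AB)-P(AC)-P(BC) + P(ABC)
= 23/51+35/51+31/51 - 4/17-6/17-8/17 + 4/17
= 47/51

47/51


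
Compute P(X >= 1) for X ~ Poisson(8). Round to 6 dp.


P(X>=1) = 1 - P(X<=0) = 1 - (e^(-8)*8^0/0!)
≈ 1 - 0.0003354626 = 0.9996645374
≈ 0.999665

0.999665


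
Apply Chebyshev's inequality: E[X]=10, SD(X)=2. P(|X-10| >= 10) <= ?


k = 10/2 = 5
Chebyshev: P(|X-mu| >= k*sigma) <= 1/k^2 = 1/5^2 = 1/25

1/25


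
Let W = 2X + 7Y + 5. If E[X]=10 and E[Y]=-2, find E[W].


E[2X + 7Y + 5] = 2*E[X] + 7*E[Y] + 5
= (2)*(10) + (7)*(-2) + (5)
= 20 - 14 + 5 = 11

11


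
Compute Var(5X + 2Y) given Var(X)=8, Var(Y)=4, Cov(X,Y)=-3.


Var(5X + 2Y) = 5^2*Var(X) + 2^2*Var(Y) + 2*5*2*Cov(X,Y)
= 25*8 + 4*4 + 20*(-3)
= 200 + 16 - 60 = 156

156


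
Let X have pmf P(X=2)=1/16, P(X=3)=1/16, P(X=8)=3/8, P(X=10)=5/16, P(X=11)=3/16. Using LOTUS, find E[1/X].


E[1/X] = sum(g(x)*P(x))
= 1/2*1/16 + 1/3*1/16 + 1/8*3/8 + 1/10*5/16 + 1/11*3/16
= 311/2112

311/2112


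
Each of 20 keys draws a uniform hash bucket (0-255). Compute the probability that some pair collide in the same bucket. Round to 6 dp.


P(all different) = prod((256-i)/256 for i=0..19) = 0.466833
P(at least one match) = 1 - 0.466833 = 0.533167

0.533167


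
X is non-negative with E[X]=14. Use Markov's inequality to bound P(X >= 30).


Markov: P(X >= a) <= E[X]/a
P(X >= 30) <= 14/30 = 7/15

7/15


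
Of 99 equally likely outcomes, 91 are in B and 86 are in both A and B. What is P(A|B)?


P(A|B) = P(A∩B)/P(B) = (86/99)/(91/99) = 86/91

86/91


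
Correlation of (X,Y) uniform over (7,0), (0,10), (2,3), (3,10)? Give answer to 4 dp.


Cov(X,Y) = -8.2500, Var(X) = 6.5000, Var(Y) = 19.1875
rho = Cov/(sqrt(VarX)*sqrt(VarY)) = -0.7387

-0.7387


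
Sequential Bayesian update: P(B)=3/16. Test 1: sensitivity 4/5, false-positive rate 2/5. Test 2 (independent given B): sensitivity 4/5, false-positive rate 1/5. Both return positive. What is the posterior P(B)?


After test 1: P(+) = 4/5*3/16 + 2/5*13/16 = 19/40
P(B|+) = (3/20)/(19/40) = 6/19
After test 2 (use post1 as new prior): P(+) = 4/5*6/19 + 1/5*13/19 = 37/95
P(B|+,+) = (24/95)/(37/95) = 24/37

24/37


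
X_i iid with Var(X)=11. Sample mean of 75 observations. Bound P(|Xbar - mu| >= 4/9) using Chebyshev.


Var(Xbar) = Var(X)/n = 11/75
Chebyshev: P(|Xbar-mu| >= 4/9) <= Var(Xbar)/(4/9)^2 = (11/75)/(16/81) = 297/400

297/400


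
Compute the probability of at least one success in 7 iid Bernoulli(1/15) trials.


P(at least one) = 1 - P(none)
P(none) = (1 - 1/15)^7 = (14/15)^7 = 105413504/170859375
P(at least one) = 1 - 105413504/170859375 = 65445871/170859375

65445871/170859375


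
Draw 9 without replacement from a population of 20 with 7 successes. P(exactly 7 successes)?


P(X=7) = C(7,7)*C(13,2) / C(20,9)
= 1*78 / 167960
= 78/167960 = 3/6460

3/6460


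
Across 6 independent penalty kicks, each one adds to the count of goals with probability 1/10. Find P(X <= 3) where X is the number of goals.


P(X<=3) = P(X=0) + P(X=1) + P(X=2) + P(X=3)
= 531441/1000000 + 177147/500000 + 19683/200000 + 729/50000
= 99873/100000

99873/100000


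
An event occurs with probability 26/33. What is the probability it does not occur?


P(A') = 1 - P(A) = 1 - 26/33 = 7/33

7/33


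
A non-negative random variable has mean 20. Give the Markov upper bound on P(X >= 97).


Markov: P(X >= a) <= E[X]/a
P(X >= 97) <= 20/97

20/97


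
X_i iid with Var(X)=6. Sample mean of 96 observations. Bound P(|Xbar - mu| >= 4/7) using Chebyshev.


Var(Xbar) = Var(X)/n = 6/96
Chebyshev: P(|Xbar-mu| >= 4/7) <= Var(Xbar)/(4/7)^2 = (1/16)/(16/49) = 49/256

49/256


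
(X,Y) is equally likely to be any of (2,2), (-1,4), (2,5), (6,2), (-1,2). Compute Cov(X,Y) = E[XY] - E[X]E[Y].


E[X]=8/5, E[Y]=3, E[XY]=4
Cov(X,Y) = E[XY] - E[X]E[Y] = 4 - 8/5*3 = -4/5

-4/5


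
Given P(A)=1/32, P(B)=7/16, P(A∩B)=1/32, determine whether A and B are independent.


P(A)*P(B) = 1/32*7/16 = 7/512
P(A∩B) = 1/32 != 7/512, so not independent

No, A and B are not independent


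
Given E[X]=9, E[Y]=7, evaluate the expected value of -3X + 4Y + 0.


E[-3X + 4Y + 0] = -3*E[X] + 4*E[Y] + 0
= (-3)*(9) + (4)*(7) + (0)
= -27 + 28 + 0 = 1

1


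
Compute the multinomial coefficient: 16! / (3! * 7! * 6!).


16! = 20922789888000
Denominator: 3!=6 * 7!=5040 * 6!=720
Coefficient = 20922789888000 / 21772800 = 960960

960960


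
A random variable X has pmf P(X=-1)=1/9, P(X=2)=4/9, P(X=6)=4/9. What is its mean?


E[X] = sum(x * P(x))
= -1*1/9 + 2*4/9 + 6*4/9
= 31/9

31/9


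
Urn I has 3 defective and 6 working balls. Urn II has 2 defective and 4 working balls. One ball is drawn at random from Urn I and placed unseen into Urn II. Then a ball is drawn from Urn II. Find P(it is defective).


P(transfer defective) = 3/9 = 1/3; P(transfer working) = 2/3
If defective transferred: Urn II has 3 defective of 7, so P(defective|defective moved) = 3/7
If working transferred: Urn II has 2 defective of 7, so P(defective|working moved) = 2/7
By total probability: P(defective) = 1/3*3/7 + 2/3*2/7 = 1/3

1/3


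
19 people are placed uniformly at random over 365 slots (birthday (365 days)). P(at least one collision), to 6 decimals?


P(all different) = prod((365-i)/365 for i=0..18) = 0.620881
P(at least one match) = 1 - 0.620881 = 0.379119

0.379119


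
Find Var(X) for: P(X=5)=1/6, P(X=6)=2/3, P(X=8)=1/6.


E[X] = 37/6, E[X^2] = 233/6
Var(X) = E[X^2] - (E[X])^2 = 233/6 - (37/6)^2 = 29/36

29/36


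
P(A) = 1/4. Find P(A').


P(A') = 1 - P(A) = 1 - 1/4 = 3/4

3/4


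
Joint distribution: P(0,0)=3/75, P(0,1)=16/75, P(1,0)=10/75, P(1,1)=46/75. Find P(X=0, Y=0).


Read from table: P(X=0, Y=0) = 3/75 = 1/25

1/25


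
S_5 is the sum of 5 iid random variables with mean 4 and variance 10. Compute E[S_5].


E[S_n] = n*E[X_1] = 5*4 = 20

20


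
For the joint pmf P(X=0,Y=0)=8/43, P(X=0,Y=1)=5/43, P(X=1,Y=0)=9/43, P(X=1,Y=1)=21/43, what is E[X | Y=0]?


P(Y=0) = 17/43
E[X|Y=0] = (0*8 + 1*9)/17 = 9/17

9/17


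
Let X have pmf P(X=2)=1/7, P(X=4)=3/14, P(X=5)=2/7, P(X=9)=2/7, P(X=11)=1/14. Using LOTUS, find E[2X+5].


E[2X+5] = sum(g(x)*P(x))
= 9*1/7 + 13*3/14 + 15*2/7 + 23*2/7 + 27*1/14
= 118/7

118/7


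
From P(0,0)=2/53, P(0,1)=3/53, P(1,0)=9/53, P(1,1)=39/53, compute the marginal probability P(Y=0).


P(Y=0) = P(0,0)+P(1,0) = 2/53 + 9/53 = 11/53

11/53


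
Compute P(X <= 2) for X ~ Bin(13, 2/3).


P(X<=2) = P(X=0) + P(X=1) + P(X=2)
= 1/1594323 + 26/1594323 + 104/531441
= 113/531441

113/531441


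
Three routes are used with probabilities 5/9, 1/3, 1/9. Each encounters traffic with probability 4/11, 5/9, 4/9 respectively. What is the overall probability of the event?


P(A) = P(A|B1)P(B1) + P(A|B2)P(B2) + P(A|B3)P(B3)
= 4/11*5/9 + 5/9*1/3 + 4/9*1/9
= 20/99 + 5/27 + 4/81 = 389/891

389/891


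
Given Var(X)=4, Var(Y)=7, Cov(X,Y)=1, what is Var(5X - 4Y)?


Var(5X - 4Y) = 5^2*Var(X) + (-4)^2*Var(Y) + 2*5*(-4)*Cov(X,Y)
= 25*4 + 16*7 - 40*1
= 100 + 112 - 40 = 172

172


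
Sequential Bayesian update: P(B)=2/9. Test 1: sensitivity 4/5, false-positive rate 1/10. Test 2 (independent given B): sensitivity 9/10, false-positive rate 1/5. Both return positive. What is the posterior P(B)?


After test 1: P(+) = 4/5*2/9 + 1/10*7/9 = 23/90
P(B|+) = (8/45)/(23/90) = 16/23
After test 2 (use post1 as new prior): P(+) = 9/10*16/23 + 1/5*7/23 = 79/115
P(B|+,+) = (72/115)/(79/115) = 72/79

72/79


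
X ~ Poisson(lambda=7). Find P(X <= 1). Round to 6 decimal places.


P(X<=1) = e^(-7)*7^0/0! + e^(-7)*7^1/1!
≈ 0.0009118820 + 0.0063831738
= 0.0072950558
≈ 0.007295

0.007295


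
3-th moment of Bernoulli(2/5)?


For Bernoulli: X in {0,1}
E[X^3] = 0^3*(1-2/5) + 1^3*2/5 = 2/5

2/5


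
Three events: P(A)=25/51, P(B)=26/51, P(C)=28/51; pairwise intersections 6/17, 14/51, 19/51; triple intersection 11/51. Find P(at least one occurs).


P(A∪B∪C) = P(A)+P(B)+P(C) - P(AB)-P(AC)-P(BC) + P(ABC)
= 25/51+26/51+28/51 - 6/17-14/51-19/51 + 11/51
= 13/17

13/17


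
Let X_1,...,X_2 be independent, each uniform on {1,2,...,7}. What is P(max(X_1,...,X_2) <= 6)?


P(max <= 6) = P(all X_i <= 6) = (P(X_1 <= 6))^2
= (6/7)^2 = 36/49

36/49


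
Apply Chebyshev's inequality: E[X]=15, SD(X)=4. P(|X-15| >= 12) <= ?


k = 12/4 = 3
Chebyshev: P(|X-mu| >= k*sigma) <= 1/k^2 = 1/3^2 = 1/9

1/9


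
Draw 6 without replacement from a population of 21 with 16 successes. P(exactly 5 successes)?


P(X=5) = C(16,5)*C(5,1) / C(21,6)
= 4368*5 / 54264
= 21840/54264 = 130/323

130/323


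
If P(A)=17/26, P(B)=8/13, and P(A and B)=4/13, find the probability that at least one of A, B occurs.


P(A∪B) = P(A) + P(B) - P(A∩B)
= 17/26 + 8/13 - 4/13 = 25/26

25/26


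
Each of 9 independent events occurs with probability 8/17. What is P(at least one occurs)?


P(at least one) = 1 - P(none)
P(none) = (1 - 8/17)^9 = (9/17)^9 = 387420489/118587876497
P(at least one) = 1 - 387420489/118587876497 = 118200456008/118587876497

118200456008/118587876497


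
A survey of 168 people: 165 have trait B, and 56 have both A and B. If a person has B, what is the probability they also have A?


P(A|B) = P(A∩B)/P(B) = (56/168)/(165/168) = 56/165

56/165


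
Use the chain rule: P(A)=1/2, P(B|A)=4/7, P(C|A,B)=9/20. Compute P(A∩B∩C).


P(A∩B∩C) = P(A) * P(B|A) * P(C|A∩B)
= 1/2 * 4/7 * 9/20
= 2/7 * 9/20 = 9/70

9/70


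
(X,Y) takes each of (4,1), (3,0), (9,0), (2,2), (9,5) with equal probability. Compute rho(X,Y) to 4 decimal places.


Cov(X,Y) = 1.9600, Var(X) = 9.0400, Var(Y) = 3.4400
rho = Cov/(sqrt(VarX)*sqrt(VarY)) = 0.3515

0.3515


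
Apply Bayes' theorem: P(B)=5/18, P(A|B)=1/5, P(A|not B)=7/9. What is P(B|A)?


P(A) = P(A|B)P(B) + P(A|B')P(B') = 1/5*5/18 + 7/9*13/18 = 50/81
P(B|A) = P(A|B)P(B)/P(A) = (1/18)/(50/81) = 9/100

9/100


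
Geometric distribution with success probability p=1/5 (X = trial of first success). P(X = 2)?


P(X=2) = (1-p)^1 * p = (4/5)^1 * 1/5
= 4/5 * 1/5 = 4/25

4/25


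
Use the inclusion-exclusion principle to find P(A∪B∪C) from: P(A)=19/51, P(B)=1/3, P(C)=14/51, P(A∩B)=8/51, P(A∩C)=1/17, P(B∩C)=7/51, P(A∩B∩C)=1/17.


P(A∪B∪C) = P(A)+P(B)+P(C) - P(AB)-P(AC)-P(BC) + P(ABC)
= 19/51+1/3+14/51 - 8/51-1/17-7/51 + 1/17
= 35/51

35/51


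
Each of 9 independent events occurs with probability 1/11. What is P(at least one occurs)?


P(at least one) = 1 - P(none)
P(none) = (1 - 1/11)^9 = (10/11)^9 = 1000000000/2357947691
P(at least one) = 1 - 1000000000/2357947691 = 1357947691/2357947691

1357947691/2357947691


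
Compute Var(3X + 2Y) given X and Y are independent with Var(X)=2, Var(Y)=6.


Independence => Cov(X,Y)=0
Var(3X + 2Y) = 3^2*Var(X) + 2^2*Var(Y)
= 9*2 + 4*6 = 42

42


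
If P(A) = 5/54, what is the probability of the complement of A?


P(A') = 1 - P(A) = 1 - 5/54 = 49/54

49/54


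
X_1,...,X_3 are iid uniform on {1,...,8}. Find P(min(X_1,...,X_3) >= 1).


P(min >= 1) = P(all X_i >= 1) = (P(X_1 >= 1))^3
= (8/8)^3 = 1^3 = 1

1


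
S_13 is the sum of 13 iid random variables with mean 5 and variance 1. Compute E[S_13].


E[S_n] = n*E[X_1] = 13*5 = 65

65


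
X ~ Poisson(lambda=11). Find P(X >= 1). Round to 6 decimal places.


P(X>=1) = 1 - P(X<=0) = 1 - (e^(-11)*11^0/0!)
≈ 1 - 0.0000167017 = 0.9999832983
≈ 0.999983

0.999983


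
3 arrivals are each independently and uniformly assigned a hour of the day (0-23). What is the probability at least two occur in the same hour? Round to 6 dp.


P(all different) = prod((24-i)/24 for i=0..2) = 0.878472
P(at least one match) = 1 - 0.878472 = 0.121528

0.121528


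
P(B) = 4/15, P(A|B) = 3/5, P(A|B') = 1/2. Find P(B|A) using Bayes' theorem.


P(A) = P(A|B)P(B) + P(A|B')P(B') = 3/5*4/15 + 1/2*11/15 = 79/150
P(B|A) = P(A|B)P(B)/P(A) = (4/25)/(79/150) = 24/79

24/79


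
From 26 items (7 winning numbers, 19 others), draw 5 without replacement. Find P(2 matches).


P(X=2) = C(7,2)*C(19,3) / C(26,5)
= 21*969 / 65780
= 20349/65780

20349/65780


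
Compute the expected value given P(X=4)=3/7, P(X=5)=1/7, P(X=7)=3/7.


E[X] = sum(x * P(x))
= 4*3/7 + 5*1/7 + 7*3/7
= 38/7

38/7


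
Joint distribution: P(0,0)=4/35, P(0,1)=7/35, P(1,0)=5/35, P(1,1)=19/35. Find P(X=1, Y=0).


Read from table: P(X=1, Y=0) = 5/35 = 1/7

1/7


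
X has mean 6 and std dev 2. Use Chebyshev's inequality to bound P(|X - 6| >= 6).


k = 6/2 = 3
Chebyshev: P(|X-mu| >= k*sigma) <= 1/k^2 = 1/3^2 = 1/9

1/9


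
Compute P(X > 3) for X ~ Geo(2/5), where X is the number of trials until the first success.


P(X > 3) = P(first 3 trials all fail) = (1-p)^3 = (3/5)^3 = 27/125

27/125


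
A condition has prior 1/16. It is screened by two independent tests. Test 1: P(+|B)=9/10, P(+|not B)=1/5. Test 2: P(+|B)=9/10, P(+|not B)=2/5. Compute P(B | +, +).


After test 1: P(+) = 9/10*1/16 + 1/5*15/16 = 39/160
P(B|+) = (9/160)/(39/160) = 3/13
After test 2 (use post1 as new prior): P(+) = 9/10*3/13 + 2/5*10/13 = 67/130
P(B|+,+) = (27/130)/(67/130) = 27/67

27/67


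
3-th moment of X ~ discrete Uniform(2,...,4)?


E[X^3] = (1/3) * sum(x^3 for x=2..4)
= 99/3 = 33

33


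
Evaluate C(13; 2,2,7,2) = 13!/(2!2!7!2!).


13! = 6227020800
Denominator: 2!=2 * 2!=2 * 7!=5040 * 2!=2
Coefficient = 6227020800 / 40320 = 154440

154440


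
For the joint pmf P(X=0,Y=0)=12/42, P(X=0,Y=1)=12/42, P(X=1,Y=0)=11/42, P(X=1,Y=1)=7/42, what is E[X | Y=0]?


P(Y=0) = 23/42
E[X|Y=0] = (0*12 + 1*11)/23 = 11/23

11/23


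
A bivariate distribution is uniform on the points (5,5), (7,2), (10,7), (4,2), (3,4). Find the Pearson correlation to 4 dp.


Cov(X,Y) = 2.6000, Var(X) = 6.1600, Var(Y) = 3.6000
rho = Cov/(sqrt(VarX)*sqrt(VarY)) = 0.5521

0.5521


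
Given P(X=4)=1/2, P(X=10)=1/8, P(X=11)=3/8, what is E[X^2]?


E[X^2] = sum(g(x)*P(x))
= 16*1/2 + 100*1/8 + 121*3/8
= 527/8

527/8


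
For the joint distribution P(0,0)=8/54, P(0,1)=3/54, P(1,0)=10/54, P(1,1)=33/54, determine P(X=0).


P(X=0) = P(0,0)+P(0,1) = 8/54 + 3/54 = 11/54

11/54


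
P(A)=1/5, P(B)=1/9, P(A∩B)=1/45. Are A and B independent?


P(A)*P(B) = 1/5*1/9 = 1/45
P(A∩B) = 1/45, which equals P(A)P(B), so independent

Yes, A and B are independent


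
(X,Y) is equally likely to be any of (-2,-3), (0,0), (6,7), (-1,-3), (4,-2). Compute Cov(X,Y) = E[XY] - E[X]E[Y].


E[X]=7/5, E[Y]=-1/5, E[XY]=43/5
Cov(X,Y) = E[XY] - E[X]E[Y] = 43/5 - 7/5*-1/5 = 222/25

222/25


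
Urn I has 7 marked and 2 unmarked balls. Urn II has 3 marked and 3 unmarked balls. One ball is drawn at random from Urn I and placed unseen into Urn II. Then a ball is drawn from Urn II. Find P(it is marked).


P(transfer marked) = 7/9; P(transfer unmarked) = 2/9
If marked transferred: Urn II has 4 marked of 7, so P(marked|marked moved) = 4/7
If unmarked transferred: Urn II has 3 marked of 7, so P(marked|unmarked moved) = 3/7
By total probability: P(marked) = 7/9*4/7 + 2/9*3/7 = 34/63

34/63


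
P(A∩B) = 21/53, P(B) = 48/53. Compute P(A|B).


P(A|B) = P(A∩B)/P(B) = (21/53)/(48/53) = 21/48 = 7/16

7/16


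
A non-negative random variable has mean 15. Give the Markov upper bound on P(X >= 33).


Markov: P(X >= a) <= E[X]/a
P(X >= 33) <= 15/33 = 5/11

5/11


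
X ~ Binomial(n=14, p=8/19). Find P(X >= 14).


P(X>=14) = P(X=14)
= 4398046511104/799006685782884121
= 4398046511104/799006685782884121

4398046511104/799006685782884121


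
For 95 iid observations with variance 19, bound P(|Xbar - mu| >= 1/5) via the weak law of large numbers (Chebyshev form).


Var(Xbar) = Var(X)/n = 19/95
Chebyshev: P(|Xbar-mu| >= 1/5) <= Var(Xbar)/(1/5)^2 = (1/5)/(1/25) = 5
Bound exceeds 1, so trivial bound: 1

1


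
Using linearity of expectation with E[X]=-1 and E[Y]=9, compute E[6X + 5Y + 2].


E[6X + 5Y + 2] = 6*E[X] + 5*E[Y] + 2
= (6)*(-1) + (5)*(9) + (2)
= -6 + 45 + 2 = 41

41


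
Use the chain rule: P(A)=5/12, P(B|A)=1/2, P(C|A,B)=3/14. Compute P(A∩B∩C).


P(A∩B∩C) = P(A) * P(B|A) * P(C|A∩B)
= 5/12 * 1/2 * 3/14
= 5/24 * 3/14 = 5/112

5/112


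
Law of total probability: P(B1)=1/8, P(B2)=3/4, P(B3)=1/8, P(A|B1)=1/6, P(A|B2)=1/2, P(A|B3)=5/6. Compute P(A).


P(A) = P(A|B1)P(B1) + P(A|B2)P(B2) + P(A|B3)P(B3)
= 1/6*1/8 + 1/2*3/4 + 5/6*1/8
= 1/48 + 3/8 + 5/48 = 1/2

1/2


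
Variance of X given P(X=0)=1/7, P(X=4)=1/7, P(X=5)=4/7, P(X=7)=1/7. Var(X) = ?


E[X] = 31/7, E[X^2] = 165/7
Var(X) = E[X^2] - (E[X])^2 = 165/7 - (31/7)^2 = 194/49

194/49


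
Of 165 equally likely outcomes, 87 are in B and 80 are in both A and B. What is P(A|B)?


P(A|B) = P(A∩B)/P(B) = (80/165)/(87/165) = 80/87

80/87


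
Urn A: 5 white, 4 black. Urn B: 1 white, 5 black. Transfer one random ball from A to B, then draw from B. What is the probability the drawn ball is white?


P(transfer white) = 5/9; P(transfer black) = 4/9
If white transferred: Urn II has 2 white of 7, so P(white|white moved) = 2/7
If black transferred: Urn II has 1 white of 7, so P(white|black moved) = 1/7
By total probability: P(white) = 5/9*2/7 + 4/9*1/7 = 2/9

2/9


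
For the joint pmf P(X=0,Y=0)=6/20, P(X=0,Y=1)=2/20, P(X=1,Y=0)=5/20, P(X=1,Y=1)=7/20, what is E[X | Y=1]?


P(Y=1) = 9/20
E[X|Y=1] = (0*2 + 1*7)/9 = 7/9

7/9


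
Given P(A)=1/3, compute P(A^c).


P(A') = 1 - P(A) = 1 - 1/3 = 2/3

2/3


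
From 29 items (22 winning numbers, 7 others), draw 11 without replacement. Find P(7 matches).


P(X=7) = C(22,7)*C(7,4) / C(29,11)
= 170544*35 / 34597290
= 5969040/34597290 = 1496/8671

1496/8671


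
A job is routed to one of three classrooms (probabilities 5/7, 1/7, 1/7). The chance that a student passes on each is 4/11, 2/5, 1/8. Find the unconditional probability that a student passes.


P(A) = P(A|B1)P(B1) + P(A|B2)P(B2) + P(A|B3)P(B3)
= 4/11*5/7 + 2/5*1/7 + 1/8*1/7
= 20/77 + 2/35 + 1/56 = 1031/3080

1031/3080


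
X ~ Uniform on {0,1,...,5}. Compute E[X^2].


E[X^2] = (1/6) * sum(x^2 for x=0..5)
= 55/6

55/6


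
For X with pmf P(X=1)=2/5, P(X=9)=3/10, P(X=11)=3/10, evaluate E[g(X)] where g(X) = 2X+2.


E[2X+2] = sum(g(x)*P(x))
= 4*2/5 + 20*3/10 + 24*3/10
= 74/5

74/5


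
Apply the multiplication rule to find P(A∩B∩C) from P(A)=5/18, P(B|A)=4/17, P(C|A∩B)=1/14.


P(A∩B∩C) = P(A) * P(B|A) * P(C|A∩B)
= 5/18 * 4/17 * 1/14
= 10/153 * 1/14 = 5/1071

5/1071


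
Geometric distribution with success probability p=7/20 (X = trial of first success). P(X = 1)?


P(X=1) = (1-p)^0 * p = (13/20)^0 * 7/20
= 1 * 7/20 = 7/20

7/20


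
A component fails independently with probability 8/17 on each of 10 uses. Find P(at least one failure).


P(at least one) = 1 - P(none)
P(none) = (1 - 8/17)^10 = (9/17)^10 = 3486784401/2015993900449
P(at least one) = 1 - 3486784401/2015993900449 = 2012507116048/2015993900449

2012507116048/2015993900449


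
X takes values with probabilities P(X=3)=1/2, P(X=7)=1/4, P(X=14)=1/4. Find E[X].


E[X] = sum(x * P(x))
= 3*1/2 + 7*1/4 + 14*1/4
= 27/4

27/4


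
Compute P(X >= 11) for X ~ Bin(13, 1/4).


P(X>=11) = P(X=11) + P(X=12) + P(X=13)
= 351/33554432 + 39/67108864 + 1/67108864
= 371/33554432

371/33554432


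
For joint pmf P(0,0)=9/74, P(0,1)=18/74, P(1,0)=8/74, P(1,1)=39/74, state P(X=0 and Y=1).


Read from table: P(X=0, Y=1) = 18/74 = 9/37

9/37


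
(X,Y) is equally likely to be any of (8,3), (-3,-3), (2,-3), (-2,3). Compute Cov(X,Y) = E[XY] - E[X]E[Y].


E[X]=5/4, E[Y]=0, E[XY]=21/4
Cov(X,Y) = E[XY] - E[X]E[Y] = 21/4 - 5/4*0 = 21/4

21/4


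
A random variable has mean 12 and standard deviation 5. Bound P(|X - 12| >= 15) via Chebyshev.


k = 15/5 = 3
Chebyshev: P(|X-mu| >= k*sigma) <= 1/k^2 = 1/3^2 = 1/9

1/9


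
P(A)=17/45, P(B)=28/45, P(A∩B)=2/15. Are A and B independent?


P(A)*P(B) = 17/45*28/45 = 476/2025
P(A∩B) = 2/15 != 476/2025, so not independent

No, A and B are not independent


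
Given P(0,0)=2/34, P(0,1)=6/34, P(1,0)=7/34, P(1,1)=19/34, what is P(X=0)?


P(X=0) = P(0,0)+P(0,1) = 2/34 + 6/34 = 8/34 = 4/17

4/17


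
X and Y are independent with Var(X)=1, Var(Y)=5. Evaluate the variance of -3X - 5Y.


Independence => Cov(X,Y)=0
Var(-3X - 5Y) = (-3)^2*Var(X) + (-5)^2*Var(Y)
= 9*1 + 25*5 = 134

134


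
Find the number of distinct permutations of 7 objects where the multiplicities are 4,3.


7! = 5040
Denominator: 4!=24 * 3!=6
Coefficient = 5040 / 144 = 35

35


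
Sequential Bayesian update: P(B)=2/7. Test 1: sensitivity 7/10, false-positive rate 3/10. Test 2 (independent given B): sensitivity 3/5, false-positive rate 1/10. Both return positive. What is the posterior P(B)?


After test 1: P(+) = 7/10*2/7 + 3/10*5/7 = 29/70
P(B|+) = (1/5)/(29/70) = 14/29
After test 2 (use post1 as new prior): P(+) = 3/5*14/29 + 1/10*15/29 = 99/290
P(B|+,+) = (42/145)/(99/290) = 28/33

28/33


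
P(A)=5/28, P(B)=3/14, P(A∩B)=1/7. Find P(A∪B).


P(A∪B) = P(A) + P(B) - P(A∩B)
= 5/28 + 3/14 - 1/7 = 1/4

1/4


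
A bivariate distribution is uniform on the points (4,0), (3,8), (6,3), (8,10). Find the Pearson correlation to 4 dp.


Cov(X,Y) = 2.9375, Var(X) = 3.6875, Var(Y) = 15.6875
rho = Cov/(sqrt(VarX)*sqrt(VarY)) = 0.3862

0.3862


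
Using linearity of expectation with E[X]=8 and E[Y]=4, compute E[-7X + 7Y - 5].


E[-7X + 7Y - 5] = -7*E[X] + 7*E[Y] - 5
= (-7)*(8) + (7)*(4) + (-5)
= -56 + 28 - 5 = -33

-33


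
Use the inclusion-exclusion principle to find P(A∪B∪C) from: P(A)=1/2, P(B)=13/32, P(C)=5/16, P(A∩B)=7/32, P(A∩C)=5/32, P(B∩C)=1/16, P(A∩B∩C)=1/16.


P(A∪B∪C) = P(A)+P(B)+P(C) - P(AB)-P(AC)-P(BC) + P(ABC)
= 1/2+13/32+5/16 - 7/32-5/32-1/16 + 1/16
= 27/32

27/32


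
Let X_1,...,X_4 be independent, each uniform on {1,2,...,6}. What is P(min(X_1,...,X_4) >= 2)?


P(min >= 2) = P(all X_i >= 2) = (P(X_1 >= 2))^4
= (5/6)^4 = 625/1296

625/1296


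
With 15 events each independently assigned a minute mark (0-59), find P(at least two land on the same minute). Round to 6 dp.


P(all different) = prod((60-i)/60 for i=0..14) = 0.147943
P(at least one match) = 1 - 0.147943 = 0.852057

0.852057


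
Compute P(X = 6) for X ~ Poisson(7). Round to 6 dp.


P(X=6) = e^(-7) * 7^6 / 6!
≈ 0.0009118819656 * 117649 / 720
≈ 0.149003

0.149003


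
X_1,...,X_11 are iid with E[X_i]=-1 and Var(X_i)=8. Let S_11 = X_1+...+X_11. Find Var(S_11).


By independence, Var(S_n) = n*Var(X_1) = 11*8 = 88

88


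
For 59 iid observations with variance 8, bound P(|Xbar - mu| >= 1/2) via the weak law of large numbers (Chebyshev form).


Var(Xbar) = Var(X)/n = 8/59
Chebyshev: P(|Xbar-mu| >= 1/2) <= Var(Xbar)/(1/2)^2 = (8/59)/(1/4) = 32/59

32/59


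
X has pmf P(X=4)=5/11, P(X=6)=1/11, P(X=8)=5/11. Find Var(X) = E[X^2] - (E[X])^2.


E[X] = 6, E[X^2] = 436/11
Var(X) = E[X^2] - (E[X])^2 = 436/11 - (6)^2 = 40/11

40/11


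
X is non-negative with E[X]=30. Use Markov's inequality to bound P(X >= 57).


Markov: P(X >= a) <= E[X]/a
P(X >= 57) <= 30/57 = 10/19

10/19


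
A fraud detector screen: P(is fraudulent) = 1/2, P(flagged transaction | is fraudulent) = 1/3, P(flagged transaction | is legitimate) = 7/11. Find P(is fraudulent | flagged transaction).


P(A) = P(A|B)P(B) + P(A|B')P(B') = 1/3*1/2 + 7/11*1/2 = 16/33
P(B|A) = P(A|B)P(B)/P(A) = (1/6)/(16/33) = 11/32

11/32


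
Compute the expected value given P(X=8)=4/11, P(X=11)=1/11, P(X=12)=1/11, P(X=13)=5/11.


E[X] = sum(x * P(x))
= 8*4/11 + 11*1/11 + 12*1/11 + 13*5/11
= 120/11

120/11


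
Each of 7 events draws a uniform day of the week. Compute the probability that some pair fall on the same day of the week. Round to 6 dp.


P(all different) = prod((7-i)/7 for i=0..6) = 0.006120
P(at least one match) = 1 - 0.006120 = 0.993880

0.993880


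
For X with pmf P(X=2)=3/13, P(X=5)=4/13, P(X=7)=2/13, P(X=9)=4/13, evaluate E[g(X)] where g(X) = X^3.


E[X^3] = sum(g(x)*P(x))
= 8*3/13 + 125*4/13 + 343*2/13 + 729*4/13
= 4126/13

4126/13


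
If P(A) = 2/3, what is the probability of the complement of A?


P(A') = 1 - P(A) = 1 - 2/3 = 1/3

1/3


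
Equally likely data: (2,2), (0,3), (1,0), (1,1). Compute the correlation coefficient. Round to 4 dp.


Cov(X,Y) = -0.2500, Var(X) = 0.5000, Var(Y) = 1.2500
rho = Cov/(sqrt(VarX)*sqrt(VarY)) = -0.3162

-0.3162


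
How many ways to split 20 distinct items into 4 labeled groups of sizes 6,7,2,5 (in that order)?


20! = 2432902008176640000
Denominator: 6!=720 * 7!=5040 * 2!=2 * 5!=120
Coefficient = 2432902008176640000 / 870912000 = 2793510720

2793510720


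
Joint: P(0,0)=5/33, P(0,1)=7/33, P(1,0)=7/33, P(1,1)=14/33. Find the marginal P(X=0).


P(X=0) = P(0,0)+P(0,1) = 5/33 + 7/33 = 12/33 = 4/11

4/11


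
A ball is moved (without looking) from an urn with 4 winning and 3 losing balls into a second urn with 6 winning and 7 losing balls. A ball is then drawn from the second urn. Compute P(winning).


P(transfer winning) = 4/7; P(transfer losing) = 3/7
If winning transferred: Urn II has 7 winning of 14, so P(winning|winning moved) = 1/2
If losing transferred: Urn II has 6 winning of 14, so P(winning|losing moved) = 3/7
By total probability: P(winning) = 4/7*1/2 + 3/7*3/7 = 23/49

23/49


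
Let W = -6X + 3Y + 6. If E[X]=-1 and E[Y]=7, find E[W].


E[-6X + 3Y + 6] = -6*E[X] + 3*E[Y] + 6
= (-6)*(-1) + (3)*(7) + (6)
= 6 + 21 + 6 = 33

33


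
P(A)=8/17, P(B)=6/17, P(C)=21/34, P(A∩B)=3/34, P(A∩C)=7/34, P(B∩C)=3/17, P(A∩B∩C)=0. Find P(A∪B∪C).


P(A∪B∪C) = P(A)+P(B)+P(C) - P(AB)-P(AC)-P(BC) + P(ABC)
= 8/17+6/17+21/34 - 3/34-7/34-3/17 + 0
= 33/34

33/34


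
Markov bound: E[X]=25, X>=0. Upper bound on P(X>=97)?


Markov: P(X >= a) <= E[X]/a
P(X >= 97) <= 25/97

25/97


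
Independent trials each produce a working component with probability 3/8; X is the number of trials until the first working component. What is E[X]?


For geometric (trials until first success), E[X] = 1/p = 1/(3/8) = 8/3

8/3


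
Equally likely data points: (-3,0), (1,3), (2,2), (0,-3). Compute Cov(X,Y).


E[X]=0, E[Y]=1/2, E[XY]=7/4
Cov(X,Y) = E[XY] - E[X]E[Y] = 7/4 - 0*1/2 = 7/4

7/4


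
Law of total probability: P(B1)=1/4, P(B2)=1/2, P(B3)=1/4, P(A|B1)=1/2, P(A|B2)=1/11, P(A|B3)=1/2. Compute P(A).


P(A) = P(A|B1)P(B1) + P(A|B2)P(B2) + P(A|B3)P(B3)
= 1/2*1/4 + 1/11*1/2 + 1/2*1/4
= 1/8 + 1/22 + 1/8 = 13/44

13/44


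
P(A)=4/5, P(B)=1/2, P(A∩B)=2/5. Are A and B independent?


P(A)*P(B) = 4/5*1/2 = 2/5
P(A∩B) = 2/5, which equals P(A)P(B), so independent

Yes, A and B are independent


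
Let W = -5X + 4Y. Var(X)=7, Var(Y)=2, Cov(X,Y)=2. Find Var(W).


Var(-5X + 4Y) = (-5)^2*Var(X) + 4^2*Var(Y) + 2*(-5)*4*Cov(X,Y)
= 25*7 + 16*2 - 40*2
= 175 + 32 - 80 = 127

127


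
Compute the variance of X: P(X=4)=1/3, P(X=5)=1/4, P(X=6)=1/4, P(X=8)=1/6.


E[X] = 65/12, E[X^2] = 125/4
Var(X) = E[X^2] - (E[X])^2 = 125/4 - (65/12)^2 = 275/144

275/144


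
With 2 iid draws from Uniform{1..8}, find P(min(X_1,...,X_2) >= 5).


P(min >= 5) = P(all X_i >= 5) = (P(X_1 >= 5))^2
= (4/8)^2 = (1/2)^2 = 1/4

1/4


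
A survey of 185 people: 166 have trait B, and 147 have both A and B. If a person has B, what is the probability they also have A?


P(A|B) = P(A∩B)/P(B) = (147/185)/(166/185) = 147/166

147/166


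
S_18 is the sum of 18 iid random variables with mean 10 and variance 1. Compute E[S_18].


E[S_n] = n*E[X_1] = 18*10 = 180

180


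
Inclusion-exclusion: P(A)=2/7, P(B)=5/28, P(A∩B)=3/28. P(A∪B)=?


P(A∪B) = P(A) + P(B) - P(A∩B)
= 2/7 + 5/28 - 3/28 = 5/14

5/14


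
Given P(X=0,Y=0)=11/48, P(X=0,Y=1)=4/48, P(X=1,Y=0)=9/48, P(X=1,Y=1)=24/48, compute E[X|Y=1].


P(Y=1) = 28/48
E[X|Y=1] = (0*4 + 1*24)/28 = 24/28 = 6/7

6/7


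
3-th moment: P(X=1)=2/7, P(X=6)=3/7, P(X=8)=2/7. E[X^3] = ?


E[X^3] = sum(x^3 * P(x))
= 1*2/7 + 216*3/7 + 512*2/7
= 1674/7

1674/7


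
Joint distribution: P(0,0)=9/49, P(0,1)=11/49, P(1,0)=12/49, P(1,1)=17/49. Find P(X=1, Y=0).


Read from table: P(X=1, Y=0) = 12/49

12/49


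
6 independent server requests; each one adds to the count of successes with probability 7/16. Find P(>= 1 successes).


P(at least one) = 1 - P(none)
P(none) = (1 - 7/16)^6 = (9/16)^6 = 531441/16777216
P(at least one) = 1 - 531441/16777216 = 16245775/16777216

16245775/16777216


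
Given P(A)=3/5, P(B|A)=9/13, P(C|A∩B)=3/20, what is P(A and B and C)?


P(A∩B∩C) = P(A) * P(B|A) * P(C|A∩B)
= 3/5 * 9/13 * 3/20
= 27/65 * 3/20 = 81/1300

81/1300


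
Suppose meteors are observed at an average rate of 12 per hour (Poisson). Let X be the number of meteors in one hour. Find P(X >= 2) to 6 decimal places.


P(X>=2) = 1 - P(X<=1) = 1 - (e^(-12)*12^0/0! + e^(-12)*12^1/1!)
≈ 1 - (0.0000061442 + 0.0000737305)
= 1 - 0.0000798747 = 0.9999201253
≈ 0.999920

0.999920


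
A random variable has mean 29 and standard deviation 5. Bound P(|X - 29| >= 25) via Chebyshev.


k = 25/5 = 5
Chebyshev: P(|X-mu| >= k*sigma) <= 1/k^2 = 1/5^2 = 1/25

1/25


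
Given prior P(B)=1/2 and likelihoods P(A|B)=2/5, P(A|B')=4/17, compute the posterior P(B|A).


P(A) = P(A|B)P(B) + P(A|B')P(B') = 2/5*1/2 + 4/17*1/2 = 27/85
P(B|A) = P(A|B)P(B)/P(A) = (1/5)/(27/85) = 17/27

17/27


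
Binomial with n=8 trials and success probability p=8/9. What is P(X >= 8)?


P(X>=8) = P(X=8)
= 16777216/43046721
= 16777216/43046721

16777216/43046721


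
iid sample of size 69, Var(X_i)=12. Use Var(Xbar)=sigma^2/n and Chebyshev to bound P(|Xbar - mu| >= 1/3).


Var(Xbar) = Var(X)/n = 12/69
Chebyshev: P(|Xbar-mu| >= 1/3) <= Var(Xbar)/(1/3)^2 = (4/23)/(1/9) = 36/23
Bound exceeds 1, so trivial bound: 1

1


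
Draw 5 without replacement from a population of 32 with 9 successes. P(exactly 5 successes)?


P(X=5) = C(9,5)*C(23,0) / C(32,5)
= 126*1 / 201376
= 126/201376 = 9/14384

9/14384


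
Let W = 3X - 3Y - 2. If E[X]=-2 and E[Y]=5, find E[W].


E[3X - 3Y - 2] = 3*E[X] - 3*E[Y] - 2
= (3)*(-2) + (-3)*(5) + (-2)
= -6 - 15 - 2 = -23

-23


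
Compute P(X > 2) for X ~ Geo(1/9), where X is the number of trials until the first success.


P(X > 2) = P(first 2 trials all fail) = (1-p)^2 = (8/9)^2 = 64/81

64/81


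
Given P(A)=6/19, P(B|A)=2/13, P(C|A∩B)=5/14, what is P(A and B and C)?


P(A∩B∩C) = P(A) * P(B|A) * P(C|A∩B)
= 6/19 * 2/13 * 5/14
= 12/247 * 5/14 = 30/1729

30/1729
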